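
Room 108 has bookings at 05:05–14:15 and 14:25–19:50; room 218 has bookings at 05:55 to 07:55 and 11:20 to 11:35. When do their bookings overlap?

05:55–07:55, 11:20–11:35

05:05–14:15 meets the second set on 05:55–07:55, 11:20–11:35.
14:25–19:50: no overlap with the second set.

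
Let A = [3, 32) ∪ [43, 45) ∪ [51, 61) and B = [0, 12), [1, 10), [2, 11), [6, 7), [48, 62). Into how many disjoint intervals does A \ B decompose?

B, merged: [0, 12), [48, 62).
A \ B = [12, 32), [43, 45).
That is 2 disjoint pieces.

2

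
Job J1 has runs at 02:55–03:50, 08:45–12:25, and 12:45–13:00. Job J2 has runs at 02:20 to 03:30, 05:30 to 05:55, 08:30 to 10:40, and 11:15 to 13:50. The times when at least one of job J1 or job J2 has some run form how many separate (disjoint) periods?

A ∪ B = 02:20–03:50, 05:30–05:55, 08:30–13:50.
That is 3 disjoint pieces.

3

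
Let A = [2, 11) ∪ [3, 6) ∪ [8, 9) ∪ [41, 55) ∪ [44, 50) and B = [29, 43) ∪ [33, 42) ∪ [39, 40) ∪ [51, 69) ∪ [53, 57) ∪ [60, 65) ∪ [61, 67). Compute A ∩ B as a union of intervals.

[41, 43) ∪ [51, 55)

Merge the first list: [2, 11), [41, 55).
Merge the second list: [29, 43), [51, 69).
[2, 11) falls entirely outside B.
[41, 55) overlaps B on [41, 43), [51, 55).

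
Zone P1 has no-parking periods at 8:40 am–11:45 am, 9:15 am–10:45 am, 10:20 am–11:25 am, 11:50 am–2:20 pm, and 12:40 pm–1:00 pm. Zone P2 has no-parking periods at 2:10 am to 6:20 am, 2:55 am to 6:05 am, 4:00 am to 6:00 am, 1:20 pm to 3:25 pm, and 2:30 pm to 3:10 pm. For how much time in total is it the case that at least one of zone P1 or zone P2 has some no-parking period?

10 h 50 min

First set merges to 8:40 am–11:45 am, 11:50 am–2:20 pm.
Second set merges to 2:10 am–6:20 am, 1:20 pm–3:25 pm.
A ∪ B = 2:10 am–6:20 am, 8:40 am–11:45 am, 11:50 am–3:25 pm.
Total: 4 h 10 min + 3 h 5 min + 3 h 35 min = 10 h 50 min.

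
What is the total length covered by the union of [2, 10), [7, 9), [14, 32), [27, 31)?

Merged: [2, 10), [14, 32).
Lengths: 8 + 18 = 26.

26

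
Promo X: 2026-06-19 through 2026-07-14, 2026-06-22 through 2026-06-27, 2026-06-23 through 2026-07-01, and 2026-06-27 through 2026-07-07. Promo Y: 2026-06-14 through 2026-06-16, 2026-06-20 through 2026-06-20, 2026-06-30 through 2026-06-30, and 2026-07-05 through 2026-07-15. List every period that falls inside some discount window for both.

First set merges to 2026-06-19 through 2026-07-14.
2026-06-19 through 2026-07-14 ∩ B → 2026-06-20 through 2026-06-20, 2026-06-30 through 2026-06-30, 2026-07-05 through 2026-07-14.

2026-06-20 through 2026-06-20, 2026-06-30 through 2026-06-30, 2026-07-05 through 2026-07-14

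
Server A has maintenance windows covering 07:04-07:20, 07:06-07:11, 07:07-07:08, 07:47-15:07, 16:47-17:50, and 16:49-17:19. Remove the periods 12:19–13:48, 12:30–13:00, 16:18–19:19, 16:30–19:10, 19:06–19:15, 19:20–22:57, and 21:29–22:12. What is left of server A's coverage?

07:04-07:20, 07:47-12:19, 13:48-15:07

Merge the first list: 07:04-07:20, 07:47-15:07, 16:47-17:50.
Merge the second list: 12:19-13:48, 16:18-19:19, 19:20-22:57.
07:04-07:20 is untouched.
07:47-15:07 with B removed leaves 07:47-12:19, 13:48-15:07.
16:47-17:50 lies entirely inside B → drops out.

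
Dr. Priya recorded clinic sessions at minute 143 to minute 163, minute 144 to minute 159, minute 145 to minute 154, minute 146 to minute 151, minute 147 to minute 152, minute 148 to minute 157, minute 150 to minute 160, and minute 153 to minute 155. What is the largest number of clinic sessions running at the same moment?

7

At minute 150, 7 of the intervals are simultaneously active.
No point has more.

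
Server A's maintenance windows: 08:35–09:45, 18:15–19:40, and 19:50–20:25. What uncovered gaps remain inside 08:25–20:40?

08:25-08:35, 09:45-18:15, 19:40-19:50, 20:25-20:40

Covered (merged): 08:35-09:45, 18:15-19:40, 19:50-20:25.
Uncovered inside 08:25-20:40: 08:25-08:35, 09:45-18:15, 19:40-19:50, 20:25-20:40.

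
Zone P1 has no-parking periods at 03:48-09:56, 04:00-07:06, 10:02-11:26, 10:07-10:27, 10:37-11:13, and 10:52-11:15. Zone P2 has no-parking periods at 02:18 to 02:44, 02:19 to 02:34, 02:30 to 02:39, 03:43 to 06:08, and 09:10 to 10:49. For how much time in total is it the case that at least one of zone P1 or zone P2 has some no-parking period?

A, merged: 03:48–09:56, 10:02–11:26.
B, merged: 02:18–02:44, 03:43–06:08, 09:10–10:49.
A ∪ B = 02:18–02:44, 03:43–11:26.
Total: 26 min + 7 h 43 min = 8 h 9 min.

8 h 9 min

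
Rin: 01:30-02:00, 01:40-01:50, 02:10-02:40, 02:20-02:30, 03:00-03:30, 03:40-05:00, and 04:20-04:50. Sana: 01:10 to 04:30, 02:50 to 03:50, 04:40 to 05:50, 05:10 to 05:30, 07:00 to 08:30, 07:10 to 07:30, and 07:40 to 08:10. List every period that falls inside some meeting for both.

01:30-02:00, 02:10-02:40, 03:00-03:30, 03:40-04:30, 04:40-05:00

First set merges to 01:30-02:00, 02:10-02:40, 03:00-03:30, 03:40-05:00.
Second set merges to 01:10-04:30, 04:40-05:50, 07:00-08:30.
01:30-02:00 meets the second set on 01:30-02:00.
02:10-02:40 meets the second set on 02:10-02:40.
03:00-03:30 meets the second set on 03:00-03:30.
03:40-05:00 meets the second set on 03:40-04:30, 04:40-05:00.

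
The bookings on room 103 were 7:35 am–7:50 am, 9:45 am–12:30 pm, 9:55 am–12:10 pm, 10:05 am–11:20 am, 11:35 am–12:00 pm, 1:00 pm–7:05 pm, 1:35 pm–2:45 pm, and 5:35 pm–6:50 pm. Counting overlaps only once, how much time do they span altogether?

9 h 5 min

Merged: 7:35 am–7:50 am, 9:45 am–12:30 pm, 1:00 pm–7:05 pm.
Lengths: 15 min + 2 h 45 min + 6 h 5 min = 9 h 5 min.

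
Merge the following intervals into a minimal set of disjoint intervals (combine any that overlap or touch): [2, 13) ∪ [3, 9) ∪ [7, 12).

[2, 13)

[3, 9) overlaps/touches [2, 13) → extend to [2, 13).
[7, 12) overlaps/touches [2, 13) → extend to [2, 13).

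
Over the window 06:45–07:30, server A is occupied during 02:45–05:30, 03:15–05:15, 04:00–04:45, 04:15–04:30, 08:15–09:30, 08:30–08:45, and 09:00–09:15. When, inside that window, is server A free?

06:45-07:30

Covered (merged): 02:45-05:30, 08:15-09:30.
Uncovered inside 06:45-07:30: 06:45-07:30.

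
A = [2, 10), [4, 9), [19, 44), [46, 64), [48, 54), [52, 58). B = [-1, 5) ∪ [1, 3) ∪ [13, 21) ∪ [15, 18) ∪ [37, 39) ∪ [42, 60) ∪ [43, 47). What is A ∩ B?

[2, 5) ∪ [19, 21) ∪ [37, 39) ∪ [42, 44) ∪ [46, 60)

Merge the first list: [2, 10), [19, 44), [46, 64).
Merge the second list: [-1, 5), [13, 21), [37, 39), [42, 60).
[2, 10) ∩ B → [2, 5).
[19, 44) ∩ B → [19, 21), [37, 39), [42, 44).
[46, 64) ∩ B → [46, 60).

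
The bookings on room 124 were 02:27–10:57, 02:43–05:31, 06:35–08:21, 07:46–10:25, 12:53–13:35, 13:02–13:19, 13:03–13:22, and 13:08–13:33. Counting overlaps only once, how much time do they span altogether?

9 h 12 min

Merged: 02:27–10:57, 12:53–13:35.
Lengths: 8 h 30 min + 42 min = 9 h 12 min.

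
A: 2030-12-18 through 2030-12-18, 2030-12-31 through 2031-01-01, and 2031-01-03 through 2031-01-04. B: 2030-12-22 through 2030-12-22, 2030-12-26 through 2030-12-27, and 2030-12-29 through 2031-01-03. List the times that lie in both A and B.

2030-12-18 through 2030-12-18: no overlap with the second set.
2030-12-31 through 2031-01-01 meets the second set on 2030-12-31 through 2031-01-01.
2031-01-03 through 2031-01-04 meets the second set on 2031-01-03 through 2031-01-03.

2030-12-31 through 2031-01-01, 2031-01-03 through 2031-01-03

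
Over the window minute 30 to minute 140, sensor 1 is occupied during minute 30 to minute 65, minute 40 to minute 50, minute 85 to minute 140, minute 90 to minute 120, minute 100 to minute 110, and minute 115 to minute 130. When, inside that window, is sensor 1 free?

Covered (merged): minute 30 to minute 65, minute 85 to minute 140.
Uncovered inside minute 30 to minute 140: minute 65 to minute 85.

minute 65 to minute 85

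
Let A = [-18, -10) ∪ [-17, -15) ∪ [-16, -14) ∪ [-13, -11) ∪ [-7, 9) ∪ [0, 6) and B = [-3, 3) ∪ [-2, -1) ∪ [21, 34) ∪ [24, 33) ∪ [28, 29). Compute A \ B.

[-18, -10) ∪ [-7, -3) ∪ [3, 9)

First set merges to [-18, -10), [-7, 9).
Second set merges to [-3, 3), [21, 34).
[-18, -10): nothing removed.
[-7, 9) \ B = [-7, -3), [3, 9).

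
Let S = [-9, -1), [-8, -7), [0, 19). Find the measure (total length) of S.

27

Merged: [-9, -1), [0, 19).
Lengths: 8 + 19 = 27.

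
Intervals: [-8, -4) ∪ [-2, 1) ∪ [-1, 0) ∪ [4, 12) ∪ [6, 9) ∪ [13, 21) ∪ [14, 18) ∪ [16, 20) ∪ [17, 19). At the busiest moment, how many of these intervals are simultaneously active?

Walk the sorted start/end points keeping a running depth.
The depth first hits 4 at 17.

4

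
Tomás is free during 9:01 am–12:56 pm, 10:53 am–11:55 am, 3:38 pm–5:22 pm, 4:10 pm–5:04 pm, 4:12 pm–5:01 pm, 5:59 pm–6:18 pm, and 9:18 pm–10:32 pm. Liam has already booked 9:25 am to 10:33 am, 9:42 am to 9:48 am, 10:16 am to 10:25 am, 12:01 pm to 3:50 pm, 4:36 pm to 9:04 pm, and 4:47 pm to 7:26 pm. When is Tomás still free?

A, merged: 9:01 am–12:56 pm, 3:38 pm–5:22 pm, 5:59 pm–6:18 pm, 9:18 pm–10:32 pm.
B, merged: 9:25 am–10:33 am, 12:01 pm–3:50 pm, 4:36 pm–9:04 pm.
9:01 am–12:56 pm with B removed leaves 9:01 am–9:25 am, 10:33 am–12:01 pm.
3:38 pm–5:22 pm with B removed leaves 3:50 pm–4:36 pm.
5:59 pm–6:18 pm lies entirely inside B → drops out.
9:18 pm–10:32 pm is untouched.

9:01 am–9:25 am, 10:33 am–12:01 pm, 3:50 pm–4:36 pm, 9:18 pm–10:32 pm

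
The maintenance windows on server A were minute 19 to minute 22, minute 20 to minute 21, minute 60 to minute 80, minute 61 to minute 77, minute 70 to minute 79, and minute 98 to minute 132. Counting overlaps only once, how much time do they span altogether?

57 minutes

Merged: minute 19 to minute 22, minute 60 to minute 80, minute 98 to minute 132.
Lengths: 3 minutes + 20 minutes + 34 minutes = 57 minutes.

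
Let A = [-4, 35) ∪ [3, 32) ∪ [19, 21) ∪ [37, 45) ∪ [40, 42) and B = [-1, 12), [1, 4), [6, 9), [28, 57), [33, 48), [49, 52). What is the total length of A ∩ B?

Merge the first list: [-4, 35), [37, 45).
Merge the second list: [-1, 12), [28, 57).
A ∩ B = [-1, 12), [28, 35), [37, 45).
Total: 13 + 7 + 8 = 28.

28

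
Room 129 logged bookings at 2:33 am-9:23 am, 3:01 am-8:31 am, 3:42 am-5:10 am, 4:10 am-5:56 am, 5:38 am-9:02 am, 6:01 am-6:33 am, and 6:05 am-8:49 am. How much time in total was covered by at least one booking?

Merged: 2:33 am-9:23 am.
Length: 6 h 50 min.

6 h 50 min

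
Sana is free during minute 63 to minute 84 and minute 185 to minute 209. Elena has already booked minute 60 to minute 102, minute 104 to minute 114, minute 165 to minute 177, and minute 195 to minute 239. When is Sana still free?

minute 185 to minute 195

minute 63 to minute 84: entirely removed.
minute 185 to minute 209 \ B = minute 185 to minute 195.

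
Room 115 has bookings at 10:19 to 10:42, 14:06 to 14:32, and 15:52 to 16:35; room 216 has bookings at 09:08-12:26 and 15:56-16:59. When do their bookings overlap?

10:19-10:42, 15:56-16:35

10:19-10:42 ∩ B → 10:19-10:42.
14:06-14:32 meets no B interval.
15:52-16:35 ∩ B → 15:56-16:35.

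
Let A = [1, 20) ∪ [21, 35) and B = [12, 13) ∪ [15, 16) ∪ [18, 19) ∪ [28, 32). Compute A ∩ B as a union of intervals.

[12, 13) ∪ [15, 16) ∪ [18, 19) ∪ [28, 32)

[1, 20) overlaps B on [12, 13), [15, 16), [18, 19).
[21, 35) overlaps B on [28, 32).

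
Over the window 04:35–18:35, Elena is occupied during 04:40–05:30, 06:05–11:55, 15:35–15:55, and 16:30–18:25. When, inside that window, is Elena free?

After merging, the occupied span is 04:40–05:30, 06:05–11:55, 15:35–15:55, 16:30–18:25.
Gaps within 04:35–18:35: 04:35–04:40, 05:30–06:05, 11:55–15:35, 15:55–16:30, 18:25–18:35.

04:35–04:40, 05:30–06:05, 11:55–15:35, 15:55–16:30, 18:25–18:35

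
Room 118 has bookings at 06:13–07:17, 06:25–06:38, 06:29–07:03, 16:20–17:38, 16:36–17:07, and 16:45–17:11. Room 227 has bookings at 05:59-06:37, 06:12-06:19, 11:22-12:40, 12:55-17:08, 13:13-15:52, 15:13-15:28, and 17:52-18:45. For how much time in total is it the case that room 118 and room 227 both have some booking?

First set merges to 06:13–07:17, 16:20–17:38.
Second set merges to 05:59–06:37, 11:22–12:40, 12:55–17:08, 17:52–18:45.
A ∩ B = 06:13–06:37, 16:20–17:08.
Total: 24 min + 48 min = 1 h 12 min.

1 h 12 min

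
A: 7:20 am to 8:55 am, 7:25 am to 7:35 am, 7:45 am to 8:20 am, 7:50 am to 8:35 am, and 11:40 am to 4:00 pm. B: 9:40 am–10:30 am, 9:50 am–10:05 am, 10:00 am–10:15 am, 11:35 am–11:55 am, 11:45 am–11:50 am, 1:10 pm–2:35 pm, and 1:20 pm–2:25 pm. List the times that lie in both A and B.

A, merged: 7:20 am–8:55 am, 11:40 am–4:00 pm.
B, merged: 9:40 am–10:30 am, 11:35 am–11:55 am, 1:10 pm–2:35 pm.
7:20 am–8:55 am meets no B interval.
11:40 am–4:00 pm ∩ B → 11:40 am–11:55 am, 1:10 pm–2:35 pm.

11:40 am–11:55 am, 1:10 pm–2:35 pm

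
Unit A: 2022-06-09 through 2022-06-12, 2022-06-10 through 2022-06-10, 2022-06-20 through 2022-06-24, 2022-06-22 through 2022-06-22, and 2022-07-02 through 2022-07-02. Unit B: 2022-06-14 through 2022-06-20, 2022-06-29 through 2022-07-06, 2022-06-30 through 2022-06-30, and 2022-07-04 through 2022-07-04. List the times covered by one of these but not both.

Merge the first list: 2022-06-09 through 2022-06-12, 2022-06-20 through 2022-06-24, 2022-07-02 through 2022-07-02.
Merge the second list: 2022-06-14 through 2022-06-20, 2022-06-29 through 2022-07-06.
A \ B = 2022-06-09 through 2022-06-12, 2022-06-21 through 2022-06-24.
B \ A = 2022-06-14 through 2022-06-19, 2022-06-29 through 2022-07-01, 2022-07-03 through 2022-07-06.
Union of the two gives the symmetric difference.

2022-06-09 through 2022-06-12, 2022-06-14 through 2022-06-19, 2022-06-21 through 2022-06-24, 2022-06-29 through 2022-07-01, 2022-07-03 through 2022-07-06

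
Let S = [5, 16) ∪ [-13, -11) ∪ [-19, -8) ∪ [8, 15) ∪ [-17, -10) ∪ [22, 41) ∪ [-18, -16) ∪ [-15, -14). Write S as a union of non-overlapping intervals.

Sort by start: [-19, -8), [-18, -16), [-17, -10), [-15, -14), [-13, -11), [5, 16), [8, 15), [22, 41).
[-18, -16) overlaps/touches [-19, -8) → extend to [-19, -8).
[-17, -10) overlaps/touches [-19, -8) → extend to [-19, -8).
[-15, -14) overlaps/touches [-19, -8) → extend to [-19, -8).
[-13, -11) overlaps/touches [-19, -8) → extend to [-19, -8).
[5, 16) is disjoint → start new block.
[8, 15) overlaps/touches [5, 16) → extend to [5, 16).
[22, 41) is disjoint → start new block.

[-19, -8) ∪ [5, 16) ∪ [22, 41)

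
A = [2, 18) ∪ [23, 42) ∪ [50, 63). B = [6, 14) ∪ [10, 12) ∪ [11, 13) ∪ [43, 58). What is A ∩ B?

Second set merges to [6, 14), [43, 58).
[2, 18) meets the second set on [6, 14).
[23, 42): no overlap with the second set.
[50, 63) meets the second set on [50, 58).

[6, 14) ∪ [50, 58)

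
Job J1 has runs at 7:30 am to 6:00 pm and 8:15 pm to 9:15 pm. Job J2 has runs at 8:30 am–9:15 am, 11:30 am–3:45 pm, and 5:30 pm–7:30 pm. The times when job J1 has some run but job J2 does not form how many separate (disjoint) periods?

A \ B = 7:30 am–8:30 am, 9:15 am–11:30 am, 3:45 pm–5:30 pm, 8:15 pm–9:15 pm.
That is 4 disjoint pieces.

4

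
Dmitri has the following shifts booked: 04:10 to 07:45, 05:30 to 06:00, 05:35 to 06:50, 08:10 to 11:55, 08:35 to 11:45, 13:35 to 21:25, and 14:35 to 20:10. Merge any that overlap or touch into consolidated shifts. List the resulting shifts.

04:10–07:45, 08:10–11:55, 13:35–21:25

05:30–06:00 overlaps/touches 04:10–07:45 → extend to 04:10–07:45.
05:35–06:50 overlaps/touches 04:10–07:45 → extend to 04:10–07:45.
08:10–11:55 is disjoint → start new block.
08:35–11:45 overlaps/touches 08:10–11:55 → extend to 08:10–11:55.
13:35–21:25 is disjoint → start new block.
14:35–20:10 overlaps/touches 13:35–21:25 → extend to 13:35–21:25.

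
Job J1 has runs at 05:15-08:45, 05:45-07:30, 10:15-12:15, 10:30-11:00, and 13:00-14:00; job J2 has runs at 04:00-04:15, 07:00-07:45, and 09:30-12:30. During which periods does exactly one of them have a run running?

A, merged: 05:15–08:45, 10:15–12:15, 13:00–14:00.
A \ B = 05:15–07:00, 07:45–08:45, 13:00–14:00.
B \ A = 04:00–04:15, 09:30–10:15, 12:15–12:30.
Union of the two gives the symmetric difference.

04:00–04:15, 05:15–07:00, 07:45–08:45, 09:30–10:15, 12:15–12:30, 13:00–14:00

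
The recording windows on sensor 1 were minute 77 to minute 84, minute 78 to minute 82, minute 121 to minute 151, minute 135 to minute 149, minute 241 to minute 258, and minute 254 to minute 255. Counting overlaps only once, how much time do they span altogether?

54 minutes

Merged: minute 77 to minute 84, minute 121 to minute 151, minute 241 to minute 258.
Lengths: 7 minutes + 30 minutes + 17 minutes = 54 minutes.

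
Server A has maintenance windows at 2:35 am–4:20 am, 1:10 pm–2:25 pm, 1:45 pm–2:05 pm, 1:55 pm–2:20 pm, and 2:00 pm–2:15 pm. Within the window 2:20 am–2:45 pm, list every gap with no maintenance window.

Covered (merged): 2:35 am-4:20 am, 1:10 pm-2:25 pm.
Uncovered inside 2:20 am-2:45 pm: 2:20 am-2:35 am, 4:20 am-1:10 pm, 2:25 pm-2:45 pm.

2:20 am-2:35 am, 4:20 am-1:10 pm, 2:25 pm-2:45 pm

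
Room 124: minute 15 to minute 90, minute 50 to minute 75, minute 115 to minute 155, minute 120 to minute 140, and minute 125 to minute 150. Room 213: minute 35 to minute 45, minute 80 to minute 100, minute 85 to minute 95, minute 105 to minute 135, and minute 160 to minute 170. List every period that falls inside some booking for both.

minute 35 to minute 45, minute 80 to minute 90, minute 115 to minute 135

First set merges to minute 15 to minute 90, minute 115 to minute 155.
Second set merges to minute 35 to minute 45, minute 80 to minute 100, minute 105 to minute 135, minute 160 to minute 170.
minute 15 to minute 90 ∩ B → minute 35 to minute 45, minute 80 to minute 90.
minute 115 to minute 155 ∩ B → minute 115 to minute 135.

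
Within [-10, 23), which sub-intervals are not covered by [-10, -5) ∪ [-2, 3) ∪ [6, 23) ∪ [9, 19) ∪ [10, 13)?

[-5, -2) ∪ [3, 6)

Covered (merged): [-10, -5), [-2, 3), [6, 23).
Uncovered inside [-10, 23): [-5, -2), [3, 6).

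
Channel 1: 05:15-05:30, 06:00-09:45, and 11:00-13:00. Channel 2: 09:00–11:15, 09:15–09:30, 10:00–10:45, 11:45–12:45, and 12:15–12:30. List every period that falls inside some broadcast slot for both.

Merge the second list: 09:00–11:15, 11:45–12:45.
05:15–05:30 meets no B interval.
06:00–09:45 ∩ B → 09:00–09:45.
11:00–13:00 ∩ B → 11:00–11:15, 11:45–12:45.

09:00–09:45, 11:00–11:15, 11:45–12:45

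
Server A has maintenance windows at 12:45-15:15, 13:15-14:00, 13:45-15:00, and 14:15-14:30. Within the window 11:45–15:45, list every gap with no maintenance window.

11:45–12:45, 15:15–15:45

After merging, the occupied span is 12:45–15:15.
Gaps within 11:45–15:45: 11:45–12:45, 15:15–15:45.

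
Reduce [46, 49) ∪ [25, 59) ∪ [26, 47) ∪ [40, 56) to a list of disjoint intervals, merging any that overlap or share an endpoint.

[25, 59)

Sort by start: [25, 59), [26, 47), [40, 56), [46, 49).
[26, 47) overlaps/touches [25, 59) → extend to [25, 59).
[40, 56) overlaps/touches [25, 59) → extend to [25, 59).
[46, 49) overlaps/touches [25, 59) → extend to [25, 59).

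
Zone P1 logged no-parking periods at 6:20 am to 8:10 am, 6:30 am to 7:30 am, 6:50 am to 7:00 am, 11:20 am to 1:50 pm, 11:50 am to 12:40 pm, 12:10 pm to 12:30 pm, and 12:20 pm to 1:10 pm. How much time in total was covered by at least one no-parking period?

4 h 20 min

Merged: 6:20 am–8:10 am, 11:20 am–1:50 pm.
Lengths: 1 h 50 min + 2 h 30 min = 4 h 20 min.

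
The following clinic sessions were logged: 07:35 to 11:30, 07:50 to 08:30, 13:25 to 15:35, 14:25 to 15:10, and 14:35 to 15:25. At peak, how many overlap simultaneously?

3

At 14:35, 3 of the intervals are simultaneously active.
No point has more.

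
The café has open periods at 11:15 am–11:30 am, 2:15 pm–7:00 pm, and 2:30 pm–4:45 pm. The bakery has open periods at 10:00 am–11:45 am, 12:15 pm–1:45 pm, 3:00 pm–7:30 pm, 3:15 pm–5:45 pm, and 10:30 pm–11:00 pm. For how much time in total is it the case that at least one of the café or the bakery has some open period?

9 h

A, merged: 11:15 am-11:30 am, 2:15 pm-7:00 pm.
B, merged: 10:00 am-11:45 am, 12:15 pm-1:45 pm, 3:00 pm-7:30 pm, 10:30 pm-11:00 pm.
A ∪ B = 10:00 am-11:45 am, 12:15 pm-1:45 pm, 2:15 pm-7:30 pm, 10:30 pm-11:00 pm.
Total: 1 h 45 min + 1 h 30 min + 5 h 15 min + 30 min = 9 h.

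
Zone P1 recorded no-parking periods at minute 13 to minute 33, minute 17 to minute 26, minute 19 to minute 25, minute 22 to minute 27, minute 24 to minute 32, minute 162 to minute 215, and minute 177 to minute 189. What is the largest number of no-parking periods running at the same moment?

5

At minute 24, 5 of the intervals are simultaneously active.
No point has more.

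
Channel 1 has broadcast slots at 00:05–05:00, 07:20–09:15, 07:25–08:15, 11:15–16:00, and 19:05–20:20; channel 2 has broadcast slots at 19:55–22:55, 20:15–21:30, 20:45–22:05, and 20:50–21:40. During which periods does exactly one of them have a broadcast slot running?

A, merged: 00:05-05:00, 07:20-09:15, 11:15-16:00, 19:05-20:20.
B, merged: 19:55-22:55.
A but not B: 00:05-05:00, 07:20-09:15, 11:15-16:00, 19:05-19:55.
B but not A: 20:20-22:55.
Combining gives A △ B.

00:05-05:00, 07:20-09:15, 11:15-16:00, 19:05-19:55, 20:20-22:55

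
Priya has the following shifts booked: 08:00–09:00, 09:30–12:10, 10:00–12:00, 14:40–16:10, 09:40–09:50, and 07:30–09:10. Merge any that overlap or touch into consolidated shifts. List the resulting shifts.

Sort by start: 07:30–09:10, 08:00–09:00, 09:30–12:10, 09:40–09:50, 10:00–12:00, 14:40–16:10.
08:00–09:00 overlaps/touches 07:30–09:10 → extend to 07:30–09:10.
09:30–12:10 is disjoint → start new block.
09:40–09:50 overlaps/touches 09:30–12:10 → extend to 09:30–12:10.
10:00–12:00 overlaps/touches 09:30–12:10 → extend to 09:30–12:10.
14:40–16:10 is disjoint → start new block.

07:30–09:10, 09:30–12:10, 14:40–16:10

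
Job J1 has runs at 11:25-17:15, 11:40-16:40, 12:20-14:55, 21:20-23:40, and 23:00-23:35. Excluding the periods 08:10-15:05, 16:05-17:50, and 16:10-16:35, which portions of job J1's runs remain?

15:05–16:05, 21:20–23:40

A, merged: 11:25–17:15, 21:20–23:40.
B, merged: 08:10–15:05, 16:05–17:50.
11:25–17:15 minus B → 15:05–16:05.
21:20–23:40: no B overlap → unchanged.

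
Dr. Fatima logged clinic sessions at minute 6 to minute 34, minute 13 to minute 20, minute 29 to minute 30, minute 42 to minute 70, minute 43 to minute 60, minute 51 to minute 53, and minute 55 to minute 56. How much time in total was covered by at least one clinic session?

56 minutes

Merged: minute 6 to minute 34, minute 42 to minute 70.
Lengths: 28 minutes + 28 minutes = 56 minutes.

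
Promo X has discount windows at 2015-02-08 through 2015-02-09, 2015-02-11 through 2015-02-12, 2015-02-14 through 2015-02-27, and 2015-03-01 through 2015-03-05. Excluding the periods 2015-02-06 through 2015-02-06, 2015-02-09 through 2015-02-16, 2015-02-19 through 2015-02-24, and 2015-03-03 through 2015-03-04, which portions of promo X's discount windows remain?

2015-02-08 through 2015-02-09 with B removed leaves 2015-02-08 through 2015-02-08.
2015-02-11 through 2015-02-12 lies entirely inside B → drops out.
2015-02-14 through 2015-02-27 with B removed leaves 2015-02-17 through 2015-02-18, 2015-02-25 through 2015-02-27.
2015-03-01 through 2015-03-05 with B removed leaves 2015-03-01 through 2015-03-02, 2015-03-05 through 2015-03-05.

2015-02-08 through 2015-02-08, 2015-02-17 through 2015-02-18, 2015-02-25 through 2015-02-27, 2015-03-01 through 2015-03-02, 2015-03-05 through 2015-03-05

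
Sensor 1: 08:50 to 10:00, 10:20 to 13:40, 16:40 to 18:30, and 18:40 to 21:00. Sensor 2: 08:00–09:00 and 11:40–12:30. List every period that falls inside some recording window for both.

08:50–10:00 meets the second set on 08:50–09:00.
10:20–13:40 meets the second set on 11:40–12:30.
16:40–18:30: no overlap with the second set.
18:40–21:00: no overlap with the second set.

08:50–09:00, 11:40–12:30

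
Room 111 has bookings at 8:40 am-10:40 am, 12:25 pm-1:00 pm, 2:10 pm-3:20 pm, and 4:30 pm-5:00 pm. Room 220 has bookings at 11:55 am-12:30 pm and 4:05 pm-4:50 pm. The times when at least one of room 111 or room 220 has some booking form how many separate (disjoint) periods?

A ∪ B = 8:40 am-10:40 am, 11:55 am-1:00 pm, 2:10 pm-3:20 pm, 4:05 pm-5:00 pm.
That is 4 disjoint pieces.

4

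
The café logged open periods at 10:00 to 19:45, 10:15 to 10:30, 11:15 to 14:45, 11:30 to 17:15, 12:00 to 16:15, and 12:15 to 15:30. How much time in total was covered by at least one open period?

Merged: 10:00–19:45.
Length: 9 h 45 min.

9 h 45 min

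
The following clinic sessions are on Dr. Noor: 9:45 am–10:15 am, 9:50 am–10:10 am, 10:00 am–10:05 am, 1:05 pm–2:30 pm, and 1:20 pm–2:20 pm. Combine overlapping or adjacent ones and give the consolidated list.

9:50 am–10:10 am overlaps/touches 9:45 am–10:15 am → extend to 9:45 am–10:15 am.
10:00 am–10:05 am overlaps/touches 9:45 am–10:15 am → extend to 9:45 am–10:15 am.
1:05 pm–2:30 pm is disjoint → start new block.
1:20 pm–2:20 pm overlaps/touches 1:05 pm–2:30 pm → extend to 1:05 pm–2:30 pm.

9:45 am–10:15 am, 1:05 pm–2:30 pm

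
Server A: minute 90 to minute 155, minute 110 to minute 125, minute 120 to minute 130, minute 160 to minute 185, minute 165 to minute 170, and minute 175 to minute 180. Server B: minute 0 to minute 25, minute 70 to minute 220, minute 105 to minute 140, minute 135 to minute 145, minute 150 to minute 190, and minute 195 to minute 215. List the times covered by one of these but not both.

A, merged: minute 90 to minute 155, minute 160 to minute 185.
B, merged: minute 0 to minute 25, minute 70 to minute 220.
A but not B: none.
B but not A: minute 0 to minute 25, minute 70 to minute 90, minute 155 to minute 160, minute 185 to minute 220.
Combining gives A △ B.

minute 0 to minute 25, minute 70 to minute 90, minute 155 to minute 160, minute 185 to minute 220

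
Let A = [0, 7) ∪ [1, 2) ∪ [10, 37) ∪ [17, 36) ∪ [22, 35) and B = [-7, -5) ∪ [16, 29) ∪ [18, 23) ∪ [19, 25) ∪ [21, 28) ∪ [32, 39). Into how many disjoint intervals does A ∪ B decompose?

3

First set merges to [0, 7), [10, 37).
Second set merges to [-7, -5), [16, 29), [32, 39).
A ∪ B = [-7, -5), [0, 7), [10, 39).
That is 3 disjoint pieces.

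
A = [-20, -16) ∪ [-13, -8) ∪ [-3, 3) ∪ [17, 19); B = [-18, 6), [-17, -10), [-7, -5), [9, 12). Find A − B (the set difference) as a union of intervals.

[-20, -18) ∪ [17, 19)

Second set merges to [-18, 6), [9, 12).
[-20, -16) minus B → [-20, -18).
[-13, -8): fully covered by B → removed.
[-3, 3): fully covered by B → removed.
[17, 19): no B overlap → unchanged.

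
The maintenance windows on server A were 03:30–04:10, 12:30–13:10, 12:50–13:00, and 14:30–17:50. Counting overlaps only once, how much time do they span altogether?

4 h 40 min

Merged: 03:30-04:10, 12:30-13:10, 14:30-17:50.
Lengths: 40 min + 40 min + 3 h 20 min = 4 h 40 min.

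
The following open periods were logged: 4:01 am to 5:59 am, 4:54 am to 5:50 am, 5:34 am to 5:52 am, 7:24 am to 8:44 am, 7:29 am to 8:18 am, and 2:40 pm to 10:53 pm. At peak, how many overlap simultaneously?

3

Walk the sorted start/end points keeping a running depth.
The depth first hits 3 at 5:34 am.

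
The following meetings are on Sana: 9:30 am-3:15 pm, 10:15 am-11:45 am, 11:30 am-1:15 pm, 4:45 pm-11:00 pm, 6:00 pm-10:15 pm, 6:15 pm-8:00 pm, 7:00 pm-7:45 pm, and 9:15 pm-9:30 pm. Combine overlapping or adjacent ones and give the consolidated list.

9:30 am-3:15 pm, 4:45 pm-11:00 pm

10:15 am-11:45 am overlaps/touches 9:30 am-3:15 pm → extend to 9:30 am-3:15 pm.
11:30 am-1:15 pm overlaps/touches 9:30 am-3:15 pm → extend to 9:30 am-3:15 pm.
4:45 pm-11:00 pm is disjoint → start new block.
6:00 pm-10:15 pm overlaps/touches 4:45 pm-11:00 pm → extend to 4:45 pm-11:00 pm.
6:15 pm-8:00 pm overlaps/touches 4:45 pm-11:00 pm → extend to 4:45 pm-11:00 pm.
7:00 pm-7:45 pm overlaps/touches 4:45 pm-11:00 pm → extend to 4:45 pm-11:00 pm.
9:15 pm-9:30 pm overlaps/touches 4:45 pm-11:00 pm → extend to 4:45 pm-11:00 pm.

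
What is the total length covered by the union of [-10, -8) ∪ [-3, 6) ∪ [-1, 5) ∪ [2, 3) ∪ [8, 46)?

Merged: [-10, -8), [-3, 6), [8, 46).
Lengths: 2 + 9 + 38 = 49.

49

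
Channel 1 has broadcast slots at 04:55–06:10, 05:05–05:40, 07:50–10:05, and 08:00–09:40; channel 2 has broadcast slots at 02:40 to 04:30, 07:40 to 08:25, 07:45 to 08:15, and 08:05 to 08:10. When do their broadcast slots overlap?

07:50-08:25

A, merged: 04:55-06:10, 07:50-10:05.
B, merged: 02:40-04:30, 07:40-08:25.
04:55-06:10 meets no B interval.
07:50-10:05 ∩ B → 07:50-08:25.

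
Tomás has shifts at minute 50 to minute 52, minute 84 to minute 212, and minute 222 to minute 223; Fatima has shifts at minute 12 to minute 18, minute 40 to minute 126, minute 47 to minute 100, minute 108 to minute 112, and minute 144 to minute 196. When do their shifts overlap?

B, merged: minute 12 to minute 18, minute 40 to minute 126, minute 144 to minute 196.
minute 50 to minute 52 overlaps B on minute 50 to minute 52.
minute 84 to minute 212 overlaps B on minute 84 to minute 126, minute 144 to minute 196.
minute 222 to minute 223 falls entirely outside B.

minute 50 to minute 52, minute 84 to minute 126, minute 144 to minute 196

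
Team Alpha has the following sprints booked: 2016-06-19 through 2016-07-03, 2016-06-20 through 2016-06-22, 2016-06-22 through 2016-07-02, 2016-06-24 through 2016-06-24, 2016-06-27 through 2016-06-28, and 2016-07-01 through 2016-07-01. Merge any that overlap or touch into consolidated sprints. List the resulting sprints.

2016-06-20 through 2016-06-22 overlaps/touches 2016-06-19 through 2016-07-03 → extend to 2016-06-19 through 2016-07-03.
2016-06-22 through 2016-07-02 overlaps/touches 2016-06-19 through 2016-07-03 → extend to 2016-06-19 through 2016-07-03.
2016-06-24 through 2016-06-24 overlaps/touches 2016-06-19 through 2016-07-03 → extend to 2016-06-19 through 2016-07-03.
2016-06-27 through 2016-06-28 overlaps/touches 2016-06-19 through 2016-07-03 → extend to 2016-06-19 through 2016-07-03.
2016-07-01 through 2016-07-01 overlaps/touches 2016-06-19 through 2016-07-03 → extend to 2016-06-19 through 2016-07-03.

2016-06-19 through 2016-07-03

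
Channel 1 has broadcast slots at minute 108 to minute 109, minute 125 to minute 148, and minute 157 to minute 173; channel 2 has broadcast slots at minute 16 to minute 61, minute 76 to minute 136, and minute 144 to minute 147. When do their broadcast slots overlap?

minute 108 to minute 109 meets the second set on minute 108 to minute 109.
minute 125 to minute 148 meets the second set on minute 125 to minute 136, minute 144 to minute 147.
minute 157 to minute 173: no overlap with the second set.

minute 108 to minute 109, minute 125 to minute 136, minute 144 to minute 147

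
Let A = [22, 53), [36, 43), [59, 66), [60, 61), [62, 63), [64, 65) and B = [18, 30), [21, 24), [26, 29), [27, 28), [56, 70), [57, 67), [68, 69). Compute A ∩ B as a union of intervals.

[22, 30) ∪ [59, 66)

A, merged: [22, 53), [59, 66).
B, merged: [18, 30), [56, 70).
[22, 53) overlaps B on [22, 30).
[59, 66) overlaps B on [59, 66).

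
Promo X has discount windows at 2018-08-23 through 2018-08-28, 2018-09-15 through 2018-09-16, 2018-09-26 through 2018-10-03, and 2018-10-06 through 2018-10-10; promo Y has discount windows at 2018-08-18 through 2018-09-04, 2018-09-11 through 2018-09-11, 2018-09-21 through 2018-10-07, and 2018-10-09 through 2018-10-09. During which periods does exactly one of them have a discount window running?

Only in the first: 2018-09-15 through 2018-09-16, 2018-10-08 through 2018-10-08, 2018-10-10 through 2018-10-10.
Only in the second: 2018-08-18 through 2018-08-22, 2018-08-29 through 2018-09-04, 2018-09-11 through 2018-09-11, 2018-09-21 through 2018-09-25, 2018-10-04 through 2018-10-05.
Together these are the periods covered by exactly one.

2018-08-18 through 2018-08-22, 2018-08-29 through 2018-09-04, 2018-09-11 through 2018-09-11, 2018-09-15 through 2018-09-16, 2018-09-21 through 2018-09-25, 2018-10-04 through 2018-10-05, 2018-10-08 through 2018-10-08, 2018-10-10 through 2018-10-10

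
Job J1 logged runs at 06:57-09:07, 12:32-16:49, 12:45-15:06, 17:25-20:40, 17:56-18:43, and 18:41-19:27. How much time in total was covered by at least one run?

Merged: 06:57-09:07, 12:32-16:49, 17:25-20:40.
Lengths: 2 h 10 min + 4 h 17 min + 3 h 15 min = 9 h 42 min.

9 h 42 min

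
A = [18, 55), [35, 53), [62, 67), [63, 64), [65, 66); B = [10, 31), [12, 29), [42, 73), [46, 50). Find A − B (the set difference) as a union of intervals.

Merge the first list: [18, 55), [62, 67).
Merge the second list: [10, 31), [42, 73).
[18, 55) \ B = [31, 42).
[62, 67): entirely removed.

[31, 42)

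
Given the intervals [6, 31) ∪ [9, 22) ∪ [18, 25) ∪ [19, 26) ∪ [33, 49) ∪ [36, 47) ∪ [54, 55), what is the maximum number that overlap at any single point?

Walk the sorted start/end points keeping a running depth.
The depth first hits 4 at 19.

4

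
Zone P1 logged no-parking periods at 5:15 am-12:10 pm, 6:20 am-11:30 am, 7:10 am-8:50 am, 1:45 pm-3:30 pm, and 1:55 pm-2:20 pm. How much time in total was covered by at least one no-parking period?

Merged: 5:15 am–12:10 pm, 1:45 pm–3:30 pm.
Lengths: 6 h 55 min + 1 h 45 min = 8 h 40 min.

8 h 40 min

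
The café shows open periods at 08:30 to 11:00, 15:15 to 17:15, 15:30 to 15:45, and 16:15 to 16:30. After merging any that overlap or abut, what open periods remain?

08:30–11:00, 15:15–17:15

15:15–17:15 is disjoint → start new block.
15:30–15:45 overlaps/touches 15:15–17:15 → extend to 15:15–17:15.
16:15–16:30 overlaps/touches 15:15–17:15 → extend to 15:15–17:15.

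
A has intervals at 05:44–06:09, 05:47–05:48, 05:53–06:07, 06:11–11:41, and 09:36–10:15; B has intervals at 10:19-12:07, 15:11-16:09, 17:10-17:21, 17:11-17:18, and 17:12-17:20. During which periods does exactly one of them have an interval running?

05:44–06:09, 06:11–10:19, 11:41–12:07, 15:11–16:09, 17:10–17:21

First set merges to 05:44–06:09, 06:11–11:41.
Second set merges to 10:19–12:07, 15:11–16:09, 17:10–17:21.
A but not B: 05:44–06:09, 06:11–10:19.
B but not A: 11:41–12:07, 15:11–16:09, 17:10–17:21.
Combining gives A △ B.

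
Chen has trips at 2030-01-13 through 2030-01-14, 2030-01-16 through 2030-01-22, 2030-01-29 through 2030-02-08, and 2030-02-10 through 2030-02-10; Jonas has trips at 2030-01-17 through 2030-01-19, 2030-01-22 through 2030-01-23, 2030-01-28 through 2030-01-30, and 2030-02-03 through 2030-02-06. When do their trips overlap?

2030-01-17 through 2030-01-19, 2030-01-22 through 2030-01-22, 2030-01-29 through 2030-01-30, 2030-02-03 through 2030-02-06

2030-01-13 through 2030-01-14: no overlap with the second set.
2030-01-16 through 2030-01-22 meets the second set on 2030-01-17 through 2030-01-19, 2030-01-22 through 2030-01-22.
2030-01-29 through 2030-02-08 meets the second set on 2030-01-29 through 2030-01-30, 2030-02-03 through 2030-02-06.
2030-02-10 through 2030-02-10: no overlap with the second set.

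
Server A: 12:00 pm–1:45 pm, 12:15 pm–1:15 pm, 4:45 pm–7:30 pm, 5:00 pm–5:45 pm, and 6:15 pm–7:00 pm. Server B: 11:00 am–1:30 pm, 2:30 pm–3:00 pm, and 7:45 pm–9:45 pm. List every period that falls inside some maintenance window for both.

12:00 pm–1:30 pm

First set merges to 12:00 pm–1:45 pm, 4:45 pm–7:30 pm.
12:00 pm–1:45 pm overlaps B on 12:00 pm–1:30 pm.
4:45 pm–7:30 pm falls entirely outside B.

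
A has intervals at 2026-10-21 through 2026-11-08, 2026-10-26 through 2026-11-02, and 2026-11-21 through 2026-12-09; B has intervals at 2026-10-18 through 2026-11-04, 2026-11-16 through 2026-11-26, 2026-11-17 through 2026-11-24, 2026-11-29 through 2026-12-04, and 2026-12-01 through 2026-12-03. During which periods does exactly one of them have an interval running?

First set merges to 2026-10-21 through 2026-11-08, 2026-11-21 through 2026-12-09.
Second set merges to 2026-10-18 through 2026-11-04, 2026-11-16 through 2026-11-26, 2026-11-29 through 2026-12-04.
A \ B = 2026-11-05 through 2026-11-08, 2026-11-27 through 2026-11-28, 2026-12-05 through 2026-12-09.
B \ A = 2026-10-18 through 2026-10-20, 2026-11-16 through 2026-11-20.
Union of the two gives the symmetric difference.

2026-10-18 through 2026-10-20, 2026-11-05 through 2026-11-08, 2026-11-16 through 2026-11-20, 2026-11-27 through 2026-11-28, 2026-12-05 through 2026-12-09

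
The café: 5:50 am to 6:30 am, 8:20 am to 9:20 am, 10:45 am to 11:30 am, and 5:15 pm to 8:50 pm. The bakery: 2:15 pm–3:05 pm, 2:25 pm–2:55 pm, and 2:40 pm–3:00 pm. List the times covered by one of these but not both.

Second set merges to 2:15 pm–3:05 pm.
A \ B = 5:50 am–6:30 am, 8:20 am–9:20 am, 10:45 am–11:30 am, 5:15 pm–8:50 pm.
B \ A = 2:15 pm–3:05 pm.
Union of the two gives the symmetric difference.

5:50 am–6:30 am, 8:20 am–9:20 am, 10:45 am–11:30 am, 2:15 pm–3:05 pm, 5:15 pm–8:50 pm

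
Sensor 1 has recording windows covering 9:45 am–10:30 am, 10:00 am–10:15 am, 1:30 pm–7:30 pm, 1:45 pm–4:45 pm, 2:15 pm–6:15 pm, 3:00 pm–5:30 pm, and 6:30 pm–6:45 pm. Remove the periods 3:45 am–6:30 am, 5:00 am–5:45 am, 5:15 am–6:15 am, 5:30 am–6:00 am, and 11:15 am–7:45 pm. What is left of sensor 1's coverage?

Merge the first list: 9:45 am-10:30 am, 1:30 pm-7:30 pm.
Merge the second list: 3:45 am-6:30 am, 11:15 am-7:45 pm.
9:45 am-10:30 am: nothing removed.
1:30 pm-7:30 pm: entirely removed.

9:45 am-10:30 am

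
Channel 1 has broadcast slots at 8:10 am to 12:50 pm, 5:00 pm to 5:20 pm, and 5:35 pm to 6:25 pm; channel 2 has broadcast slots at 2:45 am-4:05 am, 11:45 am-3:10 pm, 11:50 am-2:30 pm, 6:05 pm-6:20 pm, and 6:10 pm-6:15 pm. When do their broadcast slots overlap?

B, merged: 2:45 am-4:05 am, 11:45 am-3:10 pm, 6:05 pm-6:20 pm.
8:10 am-12:50 pm meets the second set on 11:45 am-12:50 pm.
5:00 pm-5:20 pm: no overlap with the second set.
5:35 pm-6:25 pm meets the second set on 6:05 pm-6:20 pm.

11:45 am-12:50 pm, 6:05 pm-6:20 pm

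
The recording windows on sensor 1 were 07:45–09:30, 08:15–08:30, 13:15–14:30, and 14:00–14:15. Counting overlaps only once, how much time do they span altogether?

Merged: 07:45–09:30, 13:15–14:30.
Lengths: 1 h 45 min + 1 h 15 min = 3 h.

3 h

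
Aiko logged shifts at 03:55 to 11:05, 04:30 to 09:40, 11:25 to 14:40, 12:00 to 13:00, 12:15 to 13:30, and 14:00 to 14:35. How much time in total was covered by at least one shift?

10 h 25 min

Merged: 03:55–11:05, 11:25–14:40.
Lengths: 7 h 10 min + 3 h 15 min = 10 h 25 min.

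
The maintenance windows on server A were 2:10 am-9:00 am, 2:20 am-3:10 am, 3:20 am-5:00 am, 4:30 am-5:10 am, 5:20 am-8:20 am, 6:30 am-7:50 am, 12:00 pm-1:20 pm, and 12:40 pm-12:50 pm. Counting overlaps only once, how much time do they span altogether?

8 h 10 min

Merged: 2:10 am-9:00 am, 12:00 pm-1:20 pm.
Lengths: 6 h 50 min + 1 h 20 min = 8 h 10 min.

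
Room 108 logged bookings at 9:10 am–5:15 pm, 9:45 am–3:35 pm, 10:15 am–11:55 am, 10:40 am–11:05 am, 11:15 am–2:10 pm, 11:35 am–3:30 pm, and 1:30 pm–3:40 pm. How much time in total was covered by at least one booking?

Merged: 9:10 am-5:15 pm.
Length: 8 h 5 min.

8 h 5 min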